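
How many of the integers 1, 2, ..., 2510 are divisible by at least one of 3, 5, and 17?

Using inclusion–exclusion:
⌊2510/3⌋ + ⌊2510/5⌋ + ⌊2510/17⌋ − ⌊2510/15⌋ − ⌊2510/51⌋ − ⌊2510/85⌋ + ⌊2510/255⌋ = 836 + 502 + 147 − 167 − 49 − 29 + 9 = 1249

1249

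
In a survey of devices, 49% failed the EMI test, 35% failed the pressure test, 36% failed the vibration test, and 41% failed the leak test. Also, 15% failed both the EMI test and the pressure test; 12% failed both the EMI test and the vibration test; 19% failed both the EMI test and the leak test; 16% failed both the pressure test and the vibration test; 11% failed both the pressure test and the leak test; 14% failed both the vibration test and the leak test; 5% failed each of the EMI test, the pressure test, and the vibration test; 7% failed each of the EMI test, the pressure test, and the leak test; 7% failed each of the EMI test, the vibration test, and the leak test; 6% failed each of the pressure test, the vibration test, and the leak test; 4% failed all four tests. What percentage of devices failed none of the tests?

5%

P(≥1) = 49 + 35 + 36 + 41 − 15 − 12 − 19 − 16 − 11 − 14 + 5 + 7 + 7 + 6 − 4 = 95%
P(none) = 100% − 95% = 5%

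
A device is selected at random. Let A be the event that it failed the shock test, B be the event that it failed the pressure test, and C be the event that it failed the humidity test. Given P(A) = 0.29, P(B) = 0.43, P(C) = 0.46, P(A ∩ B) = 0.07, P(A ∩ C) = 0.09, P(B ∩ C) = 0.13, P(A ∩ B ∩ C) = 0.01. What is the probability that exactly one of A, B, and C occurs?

P(exactly one) = 0.29 + 0.43 + 0.46 − 2·0.07 − 2·0.09 − 2·0.13 + 3·0.01 = 0.63

0.63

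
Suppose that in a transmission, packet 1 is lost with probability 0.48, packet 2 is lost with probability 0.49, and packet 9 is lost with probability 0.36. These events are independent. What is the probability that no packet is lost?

Independence gives P(none) = ∏(1 − pᵢ).
P(none) = (1 − 0.48) × (1 − 0.49) × (1 − 0.36) = 0.52 × 0.51 × 0.64 = 0.169728

0.169728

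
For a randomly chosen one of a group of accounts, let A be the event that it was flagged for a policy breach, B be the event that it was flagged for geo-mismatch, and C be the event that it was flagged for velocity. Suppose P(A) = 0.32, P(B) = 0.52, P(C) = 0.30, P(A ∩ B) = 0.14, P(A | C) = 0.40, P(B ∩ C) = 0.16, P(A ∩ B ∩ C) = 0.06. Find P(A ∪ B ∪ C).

P(A ∩ C) = P(C)·P(A|C) = 0.30 × 0.40 = 0.12
Apply inclusion-exclusion:
P(A ∪ B ∪ C) = 0.32 + 0.52 + 0.30 − 0.14 − 0.12 − 0.16 + 0.06 = 0.78

0.78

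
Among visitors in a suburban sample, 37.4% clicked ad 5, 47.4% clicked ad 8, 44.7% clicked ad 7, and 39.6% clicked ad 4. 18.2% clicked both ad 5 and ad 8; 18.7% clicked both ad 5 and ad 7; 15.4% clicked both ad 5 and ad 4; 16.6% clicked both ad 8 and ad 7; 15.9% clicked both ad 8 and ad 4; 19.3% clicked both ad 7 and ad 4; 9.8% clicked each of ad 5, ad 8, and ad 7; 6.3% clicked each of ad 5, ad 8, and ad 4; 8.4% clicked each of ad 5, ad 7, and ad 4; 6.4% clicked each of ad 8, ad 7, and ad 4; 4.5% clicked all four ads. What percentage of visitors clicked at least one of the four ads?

91.4%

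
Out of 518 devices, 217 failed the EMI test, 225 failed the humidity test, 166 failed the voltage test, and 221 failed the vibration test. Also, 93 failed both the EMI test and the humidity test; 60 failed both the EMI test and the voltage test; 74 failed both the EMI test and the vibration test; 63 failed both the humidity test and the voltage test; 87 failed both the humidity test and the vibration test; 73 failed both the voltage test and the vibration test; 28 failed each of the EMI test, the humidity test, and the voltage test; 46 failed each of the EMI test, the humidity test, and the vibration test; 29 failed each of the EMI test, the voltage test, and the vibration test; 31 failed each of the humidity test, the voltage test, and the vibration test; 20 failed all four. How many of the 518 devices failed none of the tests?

By inclusion–exclusion:
N(≥1) = 217 + 225 + 166 + 221 − 93 − 60 − 74 − 63 − 87 − 73 + 28 + 46 + 29 + 31 − 20 = 493
None: 518 − 493 = 25

25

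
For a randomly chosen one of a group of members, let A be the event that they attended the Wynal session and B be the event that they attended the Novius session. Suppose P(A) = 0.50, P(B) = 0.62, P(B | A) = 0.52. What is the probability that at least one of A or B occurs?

0.86

P(A ∩ B) = P(A)·P(B|A) = 0.50 × 0.52 = 0.26
Apply inclusion-exclusion:
P(A ∪ B) = 0.50 + 0.62 − 0.26 = 0.86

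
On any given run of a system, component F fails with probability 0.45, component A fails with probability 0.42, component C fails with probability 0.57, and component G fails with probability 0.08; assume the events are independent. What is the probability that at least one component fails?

Independence gives P(none) = ∏(1 − pᵢ).
P(none) = (1 − 0.45) × (1 − 0.42) × (1 − 0.57) × (1 − 0.08) = 0.55 × 0.58 × 0.43 × 0.92 = 0.1261964
P(at least one) = 1 − 0.1261964 = 0.8738036

0.8738036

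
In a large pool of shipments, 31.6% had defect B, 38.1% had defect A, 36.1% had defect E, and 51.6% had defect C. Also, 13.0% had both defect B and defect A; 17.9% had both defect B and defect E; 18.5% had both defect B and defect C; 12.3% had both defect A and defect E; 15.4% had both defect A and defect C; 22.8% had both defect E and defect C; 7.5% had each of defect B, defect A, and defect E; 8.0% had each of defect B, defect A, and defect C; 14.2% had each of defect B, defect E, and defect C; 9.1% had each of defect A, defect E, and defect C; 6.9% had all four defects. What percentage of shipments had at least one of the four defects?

89.4%

Inclusion–exclusion gives
P(≥1) = 31.6 + 38.1 + 36.1 + 51.6 − 13.0 − 17.9 − 18.5 − 12.3 − 15.4 − 22.8 + 7.5 + 8.0 + 14.2 + 9.1 − 6.9 = 89.4%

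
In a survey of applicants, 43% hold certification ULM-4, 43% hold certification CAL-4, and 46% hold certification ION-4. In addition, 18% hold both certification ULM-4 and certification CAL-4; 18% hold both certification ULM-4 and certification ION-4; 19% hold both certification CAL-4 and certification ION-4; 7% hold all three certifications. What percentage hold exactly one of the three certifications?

By inclusion–exclusion (exactly-one form):
P(exactly one) = 43 + 43 + 46 − 2·18 − 2·18 − 2·19 + 3·7 = 43%

43%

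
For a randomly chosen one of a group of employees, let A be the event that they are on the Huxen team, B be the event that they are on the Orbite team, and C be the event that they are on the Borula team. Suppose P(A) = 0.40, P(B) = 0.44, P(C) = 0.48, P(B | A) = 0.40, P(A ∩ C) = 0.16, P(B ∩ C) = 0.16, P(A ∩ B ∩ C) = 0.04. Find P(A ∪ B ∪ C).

0.88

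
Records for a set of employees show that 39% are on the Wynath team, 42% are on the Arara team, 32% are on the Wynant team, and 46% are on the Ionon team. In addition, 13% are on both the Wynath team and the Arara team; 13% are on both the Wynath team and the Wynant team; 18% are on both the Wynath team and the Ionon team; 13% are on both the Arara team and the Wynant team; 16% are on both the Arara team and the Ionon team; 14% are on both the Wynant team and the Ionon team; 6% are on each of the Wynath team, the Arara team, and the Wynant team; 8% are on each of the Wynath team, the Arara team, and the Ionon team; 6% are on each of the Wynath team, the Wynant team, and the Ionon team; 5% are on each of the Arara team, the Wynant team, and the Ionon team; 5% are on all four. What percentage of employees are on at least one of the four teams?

92%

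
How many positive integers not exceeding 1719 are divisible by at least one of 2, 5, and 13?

1084

Apply inclusion-exclusion:
⌊1719/2⌋ + ⌊1719/5⌋ + ⌊1719/13⌋ − ⌊1719/10⌋ − ⌊1719/26⌋ − ⌊1719/65⌋ + ⌊1719/130⌋ = 859 + 343 + 132 − 171 − 66 − 26 + 13 = 1084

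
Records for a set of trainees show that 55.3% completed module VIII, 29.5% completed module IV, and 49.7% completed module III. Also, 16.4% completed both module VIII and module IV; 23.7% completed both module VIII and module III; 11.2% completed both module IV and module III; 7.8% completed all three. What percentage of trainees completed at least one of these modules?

91.0%

Using inclusion–exclusion:
P(≥1) = 55.3 + 29.5 + 49.7 − 16.4 − 23.7 − 11.2 + 7.8 = 91.0%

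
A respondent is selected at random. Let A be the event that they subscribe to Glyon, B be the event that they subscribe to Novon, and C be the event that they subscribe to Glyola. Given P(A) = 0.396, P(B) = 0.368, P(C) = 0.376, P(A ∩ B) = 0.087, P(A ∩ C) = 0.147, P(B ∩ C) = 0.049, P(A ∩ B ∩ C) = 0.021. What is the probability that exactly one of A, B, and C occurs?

P(exactly one) = 0.396 + 0.368 + 0.376 − 2·0.087 − 2·0.147 − 2·0.049 + 3·0.021 = 0.637

0.637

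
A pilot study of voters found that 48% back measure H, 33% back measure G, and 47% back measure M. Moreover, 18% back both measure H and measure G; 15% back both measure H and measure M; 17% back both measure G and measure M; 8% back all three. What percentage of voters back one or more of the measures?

86%

Apply inclusion-exclusion:
P(≥1) = 48 + 33 + 47 − 18 − 15 − 17 + 8 = 86%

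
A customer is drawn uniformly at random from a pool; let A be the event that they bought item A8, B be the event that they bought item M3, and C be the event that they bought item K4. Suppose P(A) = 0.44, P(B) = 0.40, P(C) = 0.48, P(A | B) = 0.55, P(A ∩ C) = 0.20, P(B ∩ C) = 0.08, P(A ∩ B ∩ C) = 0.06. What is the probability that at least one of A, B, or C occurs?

0.88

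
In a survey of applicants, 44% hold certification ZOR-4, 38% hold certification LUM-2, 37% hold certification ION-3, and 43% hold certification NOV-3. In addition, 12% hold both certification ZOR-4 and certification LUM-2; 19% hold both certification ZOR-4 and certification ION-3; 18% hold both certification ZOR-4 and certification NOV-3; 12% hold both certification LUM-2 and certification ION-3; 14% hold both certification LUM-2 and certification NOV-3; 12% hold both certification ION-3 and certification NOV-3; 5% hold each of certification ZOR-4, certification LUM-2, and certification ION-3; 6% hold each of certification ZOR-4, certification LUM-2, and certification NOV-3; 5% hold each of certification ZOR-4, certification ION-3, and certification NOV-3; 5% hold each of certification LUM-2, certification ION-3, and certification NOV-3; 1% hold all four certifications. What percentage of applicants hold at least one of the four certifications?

Inclusion–exclusion gives
P(at least one) = 44 + 38 + 37 + 43 − 12 − 19 − 18 − 12 − 14 − 12 + 5 + 6 + 5 + 5 − 1 = 95%

95%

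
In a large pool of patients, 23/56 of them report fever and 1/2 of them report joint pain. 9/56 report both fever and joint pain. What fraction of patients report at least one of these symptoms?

P(at least one) = 23/56 + 1/2 − 9/56 = 3/4

3/4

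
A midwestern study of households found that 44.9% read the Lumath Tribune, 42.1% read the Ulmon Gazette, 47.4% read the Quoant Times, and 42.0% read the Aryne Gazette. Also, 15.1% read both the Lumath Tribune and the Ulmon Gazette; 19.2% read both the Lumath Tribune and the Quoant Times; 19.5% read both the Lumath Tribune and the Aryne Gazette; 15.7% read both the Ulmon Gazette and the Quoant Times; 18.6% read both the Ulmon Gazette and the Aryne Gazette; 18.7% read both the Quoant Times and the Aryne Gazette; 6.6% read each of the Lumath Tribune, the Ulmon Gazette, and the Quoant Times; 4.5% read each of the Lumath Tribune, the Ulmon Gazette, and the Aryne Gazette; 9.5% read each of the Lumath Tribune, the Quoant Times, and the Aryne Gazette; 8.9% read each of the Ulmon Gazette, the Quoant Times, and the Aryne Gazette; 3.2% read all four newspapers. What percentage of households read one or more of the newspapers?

95.9%

Apply inclusion-exclusion:
P(at least one) = 44.9 + 42.1 + 47.4 + 42.0 − 15.1 − 19.2 − 19.5 − 15.7 − 18.6 − 18.7 + 6.6 + 4.5 + 9.5 + 8.9 − 3.2 = 95.9%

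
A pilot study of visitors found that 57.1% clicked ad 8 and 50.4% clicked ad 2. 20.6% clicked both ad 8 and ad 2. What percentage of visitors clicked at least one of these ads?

Using inclusion–exclusion:
P(at least one) = 57.1 + 50.4 − 20.6 = 86.9%

86.9%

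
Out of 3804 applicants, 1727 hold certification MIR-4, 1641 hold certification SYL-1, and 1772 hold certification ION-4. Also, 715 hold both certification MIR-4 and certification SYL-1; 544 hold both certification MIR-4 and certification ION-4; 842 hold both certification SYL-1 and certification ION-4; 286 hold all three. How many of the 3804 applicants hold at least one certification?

By inclusion-exclusion,
|union| = 1727 + 1641 + 1772 − 715 − 544 − 842 + 286 = 3325

3325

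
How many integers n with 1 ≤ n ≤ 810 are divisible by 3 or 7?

347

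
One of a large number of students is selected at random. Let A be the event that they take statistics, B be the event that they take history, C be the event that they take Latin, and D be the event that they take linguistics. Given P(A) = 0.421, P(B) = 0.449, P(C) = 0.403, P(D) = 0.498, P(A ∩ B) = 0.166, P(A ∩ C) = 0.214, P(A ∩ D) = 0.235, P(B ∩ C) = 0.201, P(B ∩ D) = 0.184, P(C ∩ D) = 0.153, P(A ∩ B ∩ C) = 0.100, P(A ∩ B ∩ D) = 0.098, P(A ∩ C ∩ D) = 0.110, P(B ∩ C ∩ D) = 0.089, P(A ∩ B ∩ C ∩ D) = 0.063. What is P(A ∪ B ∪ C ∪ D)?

P(A ∪ B ∪ C ∪ D) = 0.421 + 0.449 + 0.403 + 0.498 − 0.166 − 0.214 − 0.235 − 0.201 − 0.184 − 0.153 + 0.100 + 0.098 + 0.110 + 0.089 − 0.063 = 0.952

0.952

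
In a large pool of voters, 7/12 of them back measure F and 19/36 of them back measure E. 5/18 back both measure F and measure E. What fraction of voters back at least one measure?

5/6

P(union) = 7/12 + 19/36 − 5/18 = 5/6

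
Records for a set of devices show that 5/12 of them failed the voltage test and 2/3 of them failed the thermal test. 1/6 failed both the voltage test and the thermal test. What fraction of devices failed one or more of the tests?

Apply inclusion-exclusion:
P(≥1) = 5/12 + 2/3 − 1/6 = 11/12

11/12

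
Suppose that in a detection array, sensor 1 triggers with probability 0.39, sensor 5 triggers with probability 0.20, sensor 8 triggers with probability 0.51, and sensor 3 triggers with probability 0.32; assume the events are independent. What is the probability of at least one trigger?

0.8373984

P(none) = (1 − 0.39) × (1 − 0.20) × (1 − 0.51) × (1 − 0.32) = 0.61 × 0.80 × 0.49 × 0.68 = 0.1626016
P(at least one) = 1 − 0.1626016 = 0.8373984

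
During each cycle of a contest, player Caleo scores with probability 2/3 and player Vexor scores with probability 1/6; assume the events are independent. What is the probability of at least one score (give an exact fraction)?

13/18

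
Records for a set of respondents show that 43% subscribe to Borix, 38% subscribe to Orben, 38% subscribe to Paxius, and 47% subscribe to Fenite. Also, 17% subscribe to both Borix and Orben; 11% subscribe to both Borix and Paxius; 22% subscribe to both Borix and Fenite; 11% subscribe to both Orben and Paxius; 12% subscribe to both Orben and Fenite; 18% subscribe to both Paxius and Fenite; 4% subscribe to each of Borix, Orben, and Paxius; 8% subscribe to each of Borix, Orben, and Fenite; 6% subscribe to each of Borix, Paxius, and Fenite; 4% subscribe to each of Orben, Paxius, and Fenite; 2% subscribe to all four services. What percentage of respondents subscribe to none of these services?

Using inclusion–exclusion:
P(≥1) = 43 + 38 + 38 + 47 − 17 − 11 − 22 − 11 − 12 − 18 + 4 + 8 + 6 + 4 − 2 = 95%
P(none) = 100% − 95% = 5%

5%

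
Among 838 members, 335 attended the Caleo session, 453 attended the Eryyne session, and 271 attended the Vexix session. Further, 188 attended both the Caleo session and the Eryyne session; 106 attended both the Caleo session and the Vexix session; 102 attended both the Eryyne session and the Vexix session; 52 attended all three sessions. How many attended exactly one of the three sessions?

|exactly one| = 335 + 453 + 271 − 2·188 − 2·106 − 2·102 + 3·52 = 423

423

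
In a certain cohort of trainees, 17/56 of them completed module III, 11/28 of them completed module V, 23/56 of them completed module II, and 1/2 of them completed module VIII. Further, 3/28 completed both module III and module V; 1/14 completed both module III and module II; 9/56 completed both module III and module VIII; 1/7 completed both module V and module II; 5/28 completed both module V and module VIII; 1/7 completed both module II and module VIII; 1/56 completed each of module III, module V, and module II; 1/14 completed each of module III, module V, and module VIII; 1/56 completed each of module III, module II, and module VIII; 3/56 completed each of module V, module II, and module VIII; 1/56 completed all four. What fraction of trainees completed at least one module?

P(≥1) = 17/56 + 11/28 + 23/56 + 1/2 − 3/28 − 1/14 − 9/56 − 1/7 − 5/28 − 1/7 + 1/56 + 1/14 + 1/56 + 3/56 − 1/56 = 53/56

53/56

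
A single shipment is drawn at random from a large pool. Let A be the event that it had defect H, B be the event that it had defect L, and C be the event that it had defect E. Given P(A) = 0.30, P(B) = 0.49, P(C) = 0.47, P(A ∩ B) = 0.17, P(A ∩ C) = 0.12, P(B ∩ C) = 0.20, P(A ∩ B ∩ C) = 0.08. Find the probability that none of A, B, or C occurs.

0.15

By inclusion-exclusion,
P(A ∪ B ∪ C) = 0.30 + 0.49 + 0.47 − 0.17 − 0.12 − 0.20 + 0.08 = 0.85
P(none) = 1 − 0.85 = 0.15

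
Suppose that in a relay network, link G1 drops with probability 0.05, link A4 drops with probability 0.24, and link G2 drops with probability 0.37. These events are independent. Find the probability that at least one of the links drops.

0.54514

Independence gives P(none) = ∏(1 − pᵢ).
P(none) = (1 − 0.05) × (1 − 0.24) × (1 − 0.37) = 0.95 × 0.76 × 0.63 = 0.45486
P(at least one) = 1 − 0.45486 = 0.54514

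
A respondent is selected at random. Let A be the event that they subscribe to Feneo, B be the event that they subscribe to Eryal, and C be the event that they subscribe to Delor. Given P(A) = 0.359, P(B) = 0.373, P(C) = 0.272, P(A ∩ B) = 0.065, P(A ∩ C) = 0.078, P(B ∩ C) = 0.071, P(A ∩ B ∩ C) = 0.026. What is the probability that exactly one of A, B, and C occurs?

By inclusion–exclusion (exactly-one form):
P(exactly one) = 0.359 + 0.373 + 0.272 − 2·0.065 − 2·0.078 − 2·0.071 + 3·0.026 = 0.654

0.654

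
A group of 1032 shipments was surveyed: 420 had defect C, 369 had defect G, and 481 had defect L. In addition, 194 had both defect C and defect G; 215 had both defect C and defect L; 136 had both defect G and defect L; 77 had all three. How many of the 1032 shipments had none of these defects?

230

Using inclusion–exclusion:
N(≥1) = 420 + 369 + 481 − 194 − 215 − 136 + 77 = 802
None: 1032 − 802 = 230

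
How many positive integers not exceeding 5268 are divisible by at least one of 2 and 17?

2789

2634 + 309 − 154 = 2789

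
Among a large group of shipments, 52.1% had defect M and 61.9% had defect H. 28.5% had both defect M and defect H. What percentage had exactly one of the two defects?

57.0%

By inclusion–exclusion (exactly-one form):
P(exactly one) = 52.1 + 61.9 − 2·28.5 = 57.0%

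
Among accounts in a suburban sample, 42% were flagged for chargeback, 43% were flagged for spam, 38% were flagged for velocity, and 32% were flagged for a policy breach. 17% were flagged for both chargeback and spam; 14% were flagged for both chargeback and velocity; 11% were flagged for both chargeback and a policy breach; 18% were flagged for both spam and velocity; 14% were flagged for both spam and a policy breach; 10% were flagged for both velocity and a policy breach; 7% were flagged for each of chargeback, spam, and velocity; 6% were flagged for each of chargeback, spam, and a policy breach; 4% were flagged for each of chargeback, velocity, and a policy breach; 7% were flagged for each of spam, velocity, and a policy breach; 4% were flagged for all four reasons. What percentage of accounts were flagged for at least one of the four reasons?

Apply inclusion-exclusion:
P(≥1) = 42 + 43 + 38 + 32 − 17 − 14 − 11 − 18 − 14 − 10 + 7 + 6 + 4 + 7 − 4 = 91%

91%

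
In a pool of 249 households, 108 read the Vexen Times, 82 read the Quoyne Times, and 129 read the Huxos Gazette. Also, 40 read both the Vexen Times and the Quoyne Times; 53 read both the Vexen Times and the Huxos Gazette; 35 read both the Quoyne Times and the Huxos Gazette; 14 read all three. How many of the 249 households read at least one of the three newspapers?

205

By inclusion-exclusion,
|at least one| = 108 + 82 + 129 − 40 − 53 − 35 + 14 = 205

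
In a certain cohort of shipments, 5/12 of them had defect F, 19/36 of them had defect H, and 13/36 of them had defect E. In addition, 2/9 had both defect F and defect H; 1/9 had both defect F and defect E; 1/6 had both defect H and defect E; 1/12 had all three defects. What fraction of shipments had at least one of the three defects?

Apply inclusion-exclusion:
P(at least one) = 5/12 + 19/36 + 13/36 − 2/9 − 1/9 − 1/6 + 1/12 = 8/9

8/9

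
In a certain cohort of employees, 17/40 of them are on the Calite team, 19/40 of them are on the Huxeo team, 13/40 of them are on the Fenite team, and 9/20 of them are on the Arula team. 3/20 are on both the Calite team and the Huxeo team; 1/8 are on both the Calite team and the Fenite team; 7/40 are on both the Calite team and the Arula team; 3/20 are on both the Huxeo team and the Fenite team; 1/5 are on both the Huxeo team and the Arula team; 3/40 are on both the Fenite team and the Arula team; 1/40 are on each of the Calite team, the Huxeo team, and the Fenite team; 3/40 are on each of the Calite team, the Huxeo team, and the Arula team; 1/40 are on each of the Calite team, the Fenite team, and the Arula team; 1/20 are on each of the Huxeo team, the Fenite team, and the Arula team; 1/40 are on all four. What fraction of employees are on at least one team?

19/20

Using inclusion–exclusion:
P(union) = 17/40 + 19/40 + 13/40 + 9/20 − 3/20 − 1/8 − 7/40 − 3/20 − 1/5 − 3/40 + 1/40 + 3/40 + 1/40 + 1/20 − 1/40 = 19/20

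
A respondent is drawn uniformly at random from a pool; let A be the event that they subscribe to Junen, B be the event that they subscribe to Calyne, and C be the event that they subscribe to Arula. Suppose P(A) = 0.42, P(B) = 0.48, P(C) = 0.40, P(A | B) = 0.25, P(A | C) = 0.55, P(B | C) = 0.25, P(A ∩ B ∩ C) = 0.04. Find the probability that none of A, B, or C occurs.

0.10

P(A ∩ B) = P(B)·P(A|B) = 0.48 × 0.25 = 0.12
P(A ∩ C) = P(C)·P(A|C) = 0.40 × 0.55 = 0.22
P(B ∩ C) = P(C)·P(B|C) = 0.40 × 0.25 = 0.10
P(A ∪ B ∪ C) = 0.42 + 0.48 + 0.40 − 0.12 − 0.22 − 0.10 + 0.04 = 0.90
P(none) = 1 − 0.90 = 0.10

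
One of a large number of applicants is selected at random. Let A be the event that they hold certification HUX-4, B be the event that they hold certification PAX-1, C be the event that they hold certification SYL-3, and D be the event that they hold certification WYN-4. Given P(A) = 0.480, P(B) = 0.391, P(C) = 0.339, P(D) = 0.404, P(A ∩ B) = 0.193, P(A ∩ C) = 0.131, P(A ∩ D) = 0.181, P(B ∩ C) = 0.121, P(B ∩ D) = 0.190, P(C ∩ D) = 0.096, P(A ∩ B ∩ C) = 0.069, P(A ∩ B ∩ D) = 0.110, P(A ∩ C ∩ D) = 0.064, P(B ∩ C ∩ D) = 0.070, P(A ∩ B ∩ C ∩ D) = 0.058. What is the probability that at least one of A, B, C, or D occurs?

0.957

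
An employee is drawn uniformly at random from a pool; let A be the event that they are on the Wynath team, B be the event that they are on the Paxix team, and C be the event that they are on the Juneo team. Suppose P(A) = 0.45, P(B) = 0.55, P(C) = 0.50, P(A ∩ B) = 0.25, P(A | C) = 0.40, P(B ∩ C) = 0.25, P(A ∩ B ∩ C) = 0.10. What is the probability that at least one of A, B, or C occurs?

0.90

P(A ∩ C) = P(C)·P(A|C) = 0.50 × 0.40 = 0.20
P(A ∪ B ∪ C) = 0.45 + 0.55 + 0.50 − 0.25 − 0.20 − 0.25 + 0.10 = 0.90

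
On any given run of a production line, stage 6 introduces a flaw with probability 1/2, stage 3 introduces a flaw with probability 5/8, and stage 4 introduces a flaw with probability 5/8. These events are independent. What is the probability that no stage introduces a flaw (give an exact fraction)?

9/128

Since the events are independent, P(none) is the product of the individual non-occurrence probabilities.
P(none) = (1 − 1/2) × (1 − 5/8) × (1 − 5/8) = 1/2 × 3/8 × 3/8 = 9/128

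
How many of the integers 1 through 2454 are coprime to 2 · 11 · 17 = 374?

⌊2454/2⌋ + ⌊2454/11⌋ + ⌊2454/17⌋ − ⌊2454/22⌋ − ⌊2454/34⌋ − ⌊2454/187⌋ + ⌊2454/374⌋ = 1227 + 223 + 144 − 111 − 72 − 13 + 6 = 1404
2454 − 1404 = 1050

1050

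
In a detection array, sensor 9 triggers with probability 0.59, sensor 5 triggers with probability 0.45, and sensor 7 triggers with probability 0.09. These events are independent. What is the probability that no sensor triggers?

0.205205

Independence gives P(none) = ∏(1 − pᵢ).
P(none) = (1 − 0.59) × (1 − 0.45) × (1 − 0.09) = 0.41 × 0.55 × 0.91 = 0.205205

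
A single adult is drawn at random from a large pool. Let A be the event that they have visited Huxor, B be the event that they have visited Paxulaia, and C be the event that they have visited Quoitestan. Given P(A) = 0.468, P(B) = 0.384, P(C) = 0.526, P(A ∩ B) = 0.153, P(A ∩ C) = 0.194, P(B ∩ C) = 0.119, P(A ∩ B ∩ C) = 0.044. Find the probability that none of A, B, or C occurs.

P(A ∪ B ∪ C) = 0.468 + 0.384 + 0.526 − 0.153 − 0.194 − 0.119 + 0.044 = 0.956
P(none) = 1 − 0.956 = 0.044

0.044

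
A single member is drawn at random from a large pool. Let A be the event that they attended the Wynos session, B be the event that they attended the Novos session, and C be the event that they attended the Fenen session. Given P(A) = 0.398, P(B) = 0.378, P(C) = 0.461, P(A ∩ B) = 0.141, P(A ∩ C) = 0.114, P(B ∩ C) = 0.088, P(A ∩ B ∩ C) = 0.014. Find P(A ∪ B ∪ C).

0.908

Inclusion–exclusion gives
P(A ∪ B ∪ C) = 0.398 + 0.378 + 0.461 − 0.141 − 0.114 − 0.088 + 0.014 = 0.908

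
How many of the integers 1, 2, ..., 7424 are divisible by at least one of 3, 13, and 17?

By inclusion-exclusion,
⌊7424/3⌋ + ⌊7424/13⌋ + ⌊7424/17⌋ − ⌊7424/39⌋ − ⌊7424/51⌋ − ⌊7424/221⌋ + ⌊7424/663⌋ = 2474 + 571 + 436 − 190 − 145 − 33 + 11 = 3124

3124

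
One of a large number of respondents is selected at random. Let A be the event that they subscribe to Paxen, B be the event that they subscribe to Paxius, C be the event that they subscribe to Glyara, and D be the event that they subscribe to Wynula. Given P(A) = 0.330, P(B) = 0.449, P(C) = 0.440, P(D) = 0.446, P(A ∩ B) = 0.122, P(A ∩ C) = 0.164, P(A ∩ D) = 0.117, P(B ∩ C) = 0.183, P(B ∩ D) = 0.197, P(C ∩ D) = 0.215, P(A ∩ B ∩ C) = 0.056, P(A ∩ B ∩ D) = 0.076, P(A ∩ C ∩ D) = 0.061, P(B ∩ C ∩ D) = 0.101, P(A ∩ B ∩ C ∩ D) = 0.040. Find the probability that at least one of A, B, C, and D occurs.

Inclusion–exclusion gives
P(A ∪ B ∪ C ∪ D) = 0.330 + 0.449 + 0.440 + 0.446 − 0.122 − 0.164 − 0.117 − 0.183 − 0.197 − 0.215 + 0.056 + 0.076 + 0.061 + 0.101 − 0.040 = 0.921

0.921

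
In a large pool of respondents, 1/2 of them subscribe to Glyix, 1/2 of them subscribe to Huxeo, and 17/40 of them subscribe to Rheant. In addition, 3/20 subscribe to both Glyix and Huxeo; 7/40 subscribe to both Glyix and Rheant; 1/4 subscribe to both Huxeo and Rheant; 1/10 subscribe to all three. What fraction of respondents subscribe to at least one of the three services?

Using inclusion–exclusion:
P(≥1) = 1/2 + 1/2 + 17/40 − 3/20 − 7/40 − 1/4 + 1/10 = 19/20

19/20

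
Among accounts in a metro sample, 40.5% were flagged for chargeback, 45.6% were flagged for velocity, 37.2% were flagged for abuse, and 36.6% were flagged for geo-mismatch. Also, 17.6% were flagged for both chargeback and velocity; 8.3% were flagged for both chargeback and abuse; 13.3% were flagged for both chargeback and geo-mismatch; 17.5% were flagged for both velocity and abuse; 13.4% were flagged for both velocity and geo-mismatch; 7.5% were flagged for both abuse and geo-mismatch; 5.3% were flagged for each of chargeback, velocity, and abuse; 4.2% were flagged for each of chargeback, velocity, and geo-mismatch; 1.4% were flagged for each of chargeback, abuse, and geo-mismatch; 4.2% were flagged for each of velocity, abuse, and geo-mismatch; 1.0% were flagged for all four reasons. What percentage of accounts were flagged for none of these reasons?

3.6%

By inclusion-exclusion,
P(≥1) = 40.5 + 45.6 + 37.2 + 36.6 − 17.6 − 8.3 − 13.3 − 17.5 − 13.4 − 7.5 + 5.3 + 4.2 + 1.4 + 4.2 − 1.0 = 96.4%
P(none) = 100% − 96.4% = 3.6%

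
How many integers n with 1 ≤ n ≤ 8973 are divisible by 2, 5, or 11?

5709

⌊8973/2⌋ + ⌊8973/5⌋ + ⌊8973/11⌋ − ⌊8973/10⌋ − ⌊8973/22⌋ − ⌊8973/55⌋ + ⌊8973/110⌋ = 4486 + 1794 + 815 − 897 − 407 − 163 + 81 = 5709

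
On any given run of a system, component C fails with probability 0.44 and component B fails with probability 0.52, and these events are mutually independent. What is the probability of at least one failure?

0.7312

P(none) = (1 − 0.44) × (1 − 0.52) = 0.56 × 0.48 = 0.2688
P(at least one) = 1 − 0.2688 = 0.7312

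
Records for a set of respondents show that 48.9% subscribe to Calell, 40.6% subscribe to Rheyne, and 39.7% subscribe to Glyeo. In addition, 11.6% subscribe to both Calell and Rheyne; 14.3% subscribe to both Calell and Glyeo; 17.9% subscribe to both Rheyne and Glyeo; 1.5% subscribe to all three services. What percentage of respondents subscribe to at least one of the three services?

Apply inclusion-exclusion:
P(at least one) = 48.9 + 40.6 + 39.7 − 11.6 − 14.3 − 17.9 + 1.5 = 86.9%

86.9%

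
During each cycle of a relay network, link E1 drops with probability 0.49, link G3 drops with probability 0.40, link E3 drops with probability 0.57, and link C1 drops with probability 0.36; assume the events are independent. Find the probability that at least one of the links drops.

Since the events are independent, P(none) is the product of the individual non-occurrence probabilities.
P(none) = (1 − 0.49) × (1 − 0.40) × (1 − 0.57) × (1 − 0.36) = 0.51 × 0.60 × 0.43 × 0.64 = 0.0842112
P(at least one) = 1 − 0.0842112 = 0.9157888

0.9157888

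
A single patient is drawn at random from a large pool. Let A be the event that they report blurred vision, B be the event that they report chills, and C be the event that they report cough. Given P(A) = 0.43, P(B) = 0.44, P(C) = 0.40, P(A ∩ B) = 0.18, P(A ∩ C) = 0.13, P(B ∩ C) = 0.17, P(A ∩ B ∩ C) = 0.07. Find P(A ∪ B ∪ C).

0.86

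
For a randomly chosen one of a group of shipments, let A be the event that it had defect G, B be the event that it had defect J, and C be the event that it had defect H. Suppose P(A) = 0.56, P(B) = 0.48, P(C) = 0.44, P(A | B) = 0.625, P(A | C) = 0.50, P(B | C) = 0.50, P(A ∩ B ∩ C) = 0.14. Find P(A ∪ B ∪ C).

P(A ∩ B) = P(B)·P(A|B) = 0.48 × 0.625 = 0.30
P(A ∩ C) = P(C)·P(A|C) = 0.44 × 0.50 = 0.22
P(B ∩ C) = P(C)·P(B|C) = 0.44 × 0.50 = 0.22
P(A ∪ B ∪ C) = 0.56 + 0.48 + 0.44 − 0.30 − 0.22 − 0.22 + 0.14 = 0.88

0.88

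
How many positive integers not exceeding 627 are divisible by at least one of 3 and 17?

233

Apply inclusion-exclusion:
⌊627/3⌋ + ⌊627/17⌋ − ⌊627/51⌋ = 209 + 36 − 12 = 233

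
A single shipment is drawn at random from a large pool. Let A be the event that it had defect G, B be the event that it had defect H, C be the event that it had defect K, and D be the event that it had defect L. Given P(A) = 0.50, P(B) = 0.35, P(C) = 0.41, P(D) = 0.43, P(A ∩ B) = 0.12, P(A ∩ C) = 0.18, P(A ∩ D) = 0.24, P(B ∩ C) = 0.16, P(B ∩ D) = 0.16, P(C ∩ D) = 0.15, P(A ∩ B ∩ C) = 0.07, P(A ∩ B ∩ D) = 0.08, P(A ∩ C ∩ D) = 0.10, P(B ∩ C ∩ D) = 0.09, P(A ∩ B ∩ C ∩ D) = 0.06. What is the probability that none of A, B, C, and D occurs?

0.04

Inclusion–exclusion gives
P(A ∪ B ∪ C ∪ D) = 0.50 + 0.35 + 0.41 + 0.43 − 0.12 − 0.18 − 0.24 − 0.16 − 0.16 − 0.15 + 0.07 + 0.08 + 0.10 + 0.09 − 0.06 = 0.96
P(none) = 1 − 0.96 = 0.04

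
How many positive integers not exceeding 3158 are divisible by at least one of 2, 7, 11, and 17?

2001

floor(3158/2) + floor(3158/7) + floor(3158/11) + floor(3158/17) − floor(3158/14) − floor(3158/22) − floor(3158/34) − floor(3158/77) − floor(3158/119) − floor(3158/187) + floor(3158/154) + floor(3158/238) + floor(3158/374) + floor(3158/1309) − floor(3158/2618) = 1579 + 451 + 287 + 185 − 225 − 143 − 92 − 41 − 26 − 16 + 20 + 13 + 8 + 2 − 1 = 2001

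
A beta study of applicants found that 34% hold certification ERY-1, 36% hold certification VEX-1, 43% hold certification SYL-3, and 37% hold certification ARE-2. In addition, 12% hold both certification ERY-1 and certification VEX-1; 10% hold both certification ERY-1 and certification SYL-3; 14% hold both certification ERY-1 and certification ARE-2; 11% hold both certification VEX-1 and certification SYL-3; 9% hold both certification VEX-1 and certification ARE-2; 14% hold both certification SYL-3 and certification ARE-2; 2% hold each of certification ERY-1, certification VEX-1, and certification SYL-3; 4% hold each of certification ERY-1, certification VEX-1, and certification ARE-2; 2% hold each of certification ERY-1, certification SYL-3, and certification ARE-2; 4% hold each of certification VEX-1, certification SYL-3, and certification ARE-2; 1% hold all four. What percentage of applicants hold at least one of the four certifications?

P(≥1) = 34 + 36 + 43 + 37 − 12 − 10 − 14 − 11 − 9 − 14 + 2 + 4 + 2 + 4 − 1 = 91%

91%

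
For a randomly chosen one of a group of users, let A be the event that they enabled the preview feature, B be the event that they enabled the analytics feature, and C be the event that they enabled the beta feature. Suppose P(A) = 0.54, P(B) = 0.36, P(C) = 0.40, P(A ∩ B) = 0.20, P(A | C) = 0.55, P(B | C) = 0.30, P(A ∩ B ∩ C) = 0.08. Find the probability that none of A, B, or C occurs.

P(A ∩ C) = P(C)·P(A|C) = 0.40 × 0.55 = 0.22
P(B ∩ C) = P(C)·P(B|C) = 0.40 × 0.30 = 0.12
By inclusion–exclusion:
P(A ∪ B ∪ C) = 0.54 + 0.36 + 0.40 − 0.20 − 0.22 − 0.12 + 0.08 = 0.84
P(none) = 1 − 0.84 = 0.16

0.16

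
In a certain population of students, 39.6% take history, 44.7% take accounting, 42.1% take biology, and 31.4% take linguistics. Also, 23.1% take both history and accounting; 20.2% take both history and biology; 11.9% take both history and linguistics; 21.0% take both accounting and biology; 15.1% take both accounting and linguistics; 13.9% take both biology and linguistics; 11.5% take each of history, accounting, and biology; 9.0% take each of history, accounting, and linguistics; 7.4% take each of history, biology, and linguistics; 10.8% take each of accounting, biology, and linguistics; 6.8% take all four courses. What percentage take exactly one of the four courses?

P(exactly one) = 39.6 + 44.7 + 42.1 + 31.4 − 2·23.1 − 2·20.2 − 2·11.9 − 2·21.0 − 2·15.1 − 2·13.9 + 3·11.5 + 3·9.0 + 3·7.4 + 3·10.8 − 4·6.8 = 36.3%

36.3%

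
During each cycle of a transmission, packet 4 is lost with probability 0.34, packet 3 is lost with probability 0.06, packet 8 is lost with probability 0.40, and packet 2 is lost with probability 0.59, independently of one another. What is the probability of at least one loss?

Independence gives P(none) = ∏(1 − pᵢ).
P(none) = (1 − 0.34) × (1 − 0.06) × (1 − 0.40) × (1 − 0.59) = 0.66 × 0.94 × 0.60 × 0.41 = 0.1526184
P(at least one) = 1 − 0.1526184 = 0.8473816

0.8473816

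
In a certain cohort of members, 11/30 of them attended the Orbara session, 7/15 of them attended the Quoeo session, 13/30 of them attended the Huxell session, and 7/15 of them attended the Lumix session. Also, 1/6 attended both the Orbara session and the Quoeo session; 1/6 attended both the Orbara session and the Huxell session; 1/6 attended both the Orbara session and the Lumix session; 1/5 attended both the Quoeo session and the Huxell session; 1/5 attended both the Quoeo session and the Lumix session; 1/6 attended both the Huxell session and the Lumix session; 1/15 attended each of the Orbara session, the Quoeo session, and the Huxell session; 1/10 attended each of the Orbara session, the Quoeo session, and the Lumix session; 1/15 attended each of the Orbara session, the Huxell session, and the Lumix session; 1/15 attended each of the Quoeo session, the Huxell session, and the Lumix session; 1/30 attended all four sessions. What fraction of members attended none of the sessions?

1/15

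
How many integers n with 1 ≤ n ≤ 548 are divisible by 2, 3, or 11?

382

Inclusion–exclusion gives
⌊548/2⌋ + ⌊548/3⌋ + ⌊548/11⌋ − ⌊548/6⌋ − ⌊548/22⌋ − ⌊548/33⌋ + ⌊548/66⌋ = 274 + 182 + 49 − 91 − 24 − 16 + 8 = 382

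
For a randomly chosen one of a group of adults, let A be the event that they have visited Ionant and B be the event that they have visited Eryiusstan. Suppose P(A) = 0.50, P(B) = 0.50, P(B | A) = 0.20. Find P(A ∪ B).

P(A ∩ B) = P(A)·P(B|A) = 0.50 × 0.20 = 0.10
Using inclusion–exclusion:
P(A ∪ B) = 0.50 + 0.50 − 0.10 = 0.90

0.90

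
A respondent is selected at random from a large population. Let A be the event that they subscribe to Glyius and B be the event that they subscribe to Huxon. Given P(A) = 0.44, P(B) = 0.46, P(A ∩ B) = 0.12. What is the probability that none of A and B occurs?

P(A ∪ B) = 0.44 + 0.46 − 0.12 = 0.78
P(none) = 1 − 0.78 = 0.22

0.22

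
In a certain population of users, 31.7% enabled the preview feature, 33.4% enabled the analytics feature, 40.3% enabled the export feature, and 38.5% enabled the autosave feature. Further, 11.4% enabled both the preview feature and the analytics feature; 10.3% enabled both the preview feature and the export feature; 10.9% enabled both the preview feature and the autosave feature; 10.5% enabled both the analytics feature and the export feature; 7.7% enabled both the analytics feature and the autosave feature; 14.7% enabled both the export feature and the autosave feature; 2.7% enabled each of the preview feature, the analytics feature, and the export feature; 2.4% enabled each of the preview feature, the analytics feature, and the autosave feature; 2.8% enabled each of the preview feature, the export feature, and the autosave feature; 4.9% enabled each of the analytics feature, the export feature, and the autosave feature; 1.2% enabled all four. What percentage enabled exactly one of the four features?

46.5%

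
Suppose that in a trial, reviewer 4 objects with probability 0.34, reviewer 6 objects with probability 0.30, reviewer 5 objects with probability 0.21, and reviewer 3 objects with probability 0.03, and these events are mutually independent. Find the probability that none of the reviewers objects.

0.3540306

Since the events are independent, P(none) is the product of the individual non-occurrence probabilities.
P(none) = (1 − 0.34) × (1 − 0.30) × (1 − 0.21) × (1 − 0.03) = 0.66 × 0.70 × 0.79 × 0.97 = 0.3540306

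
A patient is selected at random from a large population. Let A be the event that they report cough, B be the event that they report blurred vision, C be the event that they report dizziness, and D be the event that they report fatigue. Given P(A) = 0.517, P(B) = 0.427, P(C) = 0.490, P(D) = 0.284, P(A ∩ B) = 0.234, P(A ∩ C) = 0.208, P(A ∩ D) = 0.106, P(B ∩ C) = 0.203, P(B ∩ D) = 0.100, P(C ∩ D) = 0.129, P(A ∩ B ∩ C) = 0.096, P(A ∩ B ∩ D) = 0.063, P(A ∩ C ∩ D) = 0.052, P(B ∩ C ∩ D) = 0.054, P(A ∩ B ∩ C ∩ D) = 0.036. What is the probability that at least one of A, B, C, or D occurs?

Using inclusion–exclusion:
P(A ∪ B ∪ C ∪ D) = 0.517 + 0.427 + 0.490 + 0.284 − 0.234 − 0.208 − 0.106 − 0.203 − 0.100 − 0.129 + 0.096 + 0.063 + 0.052 + 0.054 − 0.036 = 0.967

0.967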